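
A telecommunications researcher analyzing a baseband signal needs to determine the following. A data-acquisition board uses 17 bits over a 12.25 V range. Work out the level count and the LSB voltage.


Step 1 — number of quantization levels:
L = 2^N = 2^17 = 131072

Step 2 — LSB step size:
delta = Vfs / L
      = 12.25 / 131072
      = 9.346e-05 V

Levels = 131072; step size = 9.346e-05 V


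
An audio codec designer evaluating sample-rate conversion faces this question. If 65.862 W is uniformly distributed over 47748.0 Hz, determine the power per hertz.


Power spectral density:
PSD = P / BW
    = 65.862 / 47748.0
    = 0.00137937 W/Hz

0.00137937 W/Hz


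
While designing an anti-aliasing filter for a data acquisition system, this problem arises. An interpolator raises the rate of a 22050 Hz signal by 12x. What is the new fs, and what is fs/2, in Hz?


Step 1 — output sample rate after interpolation by L:
fs_out = L * fs_in = 12 * 22050 = 264600 Hz

Step 2 — Nyquist frequency of the output stream:
f_Nyq = fs_out / 2 = 264600 / 2 = 132300.0 Hz

fs_out = 264600 Hz; f_Nyquist = 132300.0 Hz


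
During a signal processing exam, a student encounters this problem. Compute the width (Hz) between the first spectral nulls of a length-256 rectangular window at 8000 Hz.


Main lobe width for a rectangular window:
Width = 2 * fs / N
      = 2 * 8000 / 256
      = 16000 / 256
      = 62.5 Hz

62.5 Hz


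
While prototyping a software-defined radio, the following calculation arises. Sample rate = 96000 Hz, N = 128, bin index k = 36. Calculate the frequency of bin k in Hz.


Frequency of DFT bin k:
f_k = k * fs / N
    = 36 * 96000 / 128
    = 3456000 / 128
    = 27000.0 Hz

27000.0 Hz


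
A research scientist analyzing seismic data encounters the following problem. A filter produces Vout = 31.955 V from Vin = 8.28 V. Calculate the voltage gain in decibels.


Voltage gain in dB:
G = 20 * log10(Vout / Vin)
  = 20 * log10(31.955 / 8.28)
  = 20 * log10(3.8593)
  = 20 * 0.586508
  = 11.73 dB

11.73 dB


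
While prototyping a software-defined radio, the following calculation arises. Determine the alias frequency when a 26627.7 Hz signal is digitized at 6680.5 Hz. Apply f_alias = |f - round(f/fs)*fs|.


Compute the nearest integer multiple of fs to the signal:
n = round(26627.7 / 6680.5) = 4
f_alias = |26627.7 - 4 * 6680.5|
        = |26627.7 - 26722.0|
        = 94.3 Hz

94.3


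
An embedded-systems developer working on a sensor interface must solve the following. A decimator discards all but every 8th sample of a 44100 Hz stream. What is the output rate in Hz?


Decimation reduces the sample rate:
fs_out = fs_in / M
       = 44100 / 8
       = 5512.5 Hz

5512.5 Hz


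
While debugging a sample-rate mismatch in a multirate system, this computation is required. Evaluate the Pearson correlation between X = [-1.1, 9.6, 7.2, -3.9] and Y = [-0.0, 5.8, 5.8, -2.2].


Pearson correlation coefficient (population):
r = cov(X,Y) / (std(X) * std(Y))
Mean X = 2.95, Mean Y = 2.35
Cov(X,Y) = 19.5725
Std(X) = 5.603793, Std(Y) = 3.536594
r = 0.9876

0.9876


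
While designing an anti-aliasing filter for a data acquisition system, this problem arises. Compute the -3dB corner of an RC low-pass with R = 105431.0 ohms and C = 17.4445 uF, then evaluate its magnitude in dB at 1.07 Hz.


Step 1 — cutoff frequency:
fc = 1 / (2*pi*R*C)
C = 17.4445 uF = 1.74445e-05 F
fc = 1 / (2*pi*105431.0*1.74445e-05)
   = 0.0865353 Hz

Step 2 — magnitude at f = 1.07 Hz:
|H(f)| = 1 / sqrt(1 + (f/fc)^2)
f/fc = 1.07 / 0.0865353 = 12.364896
|H| = 1 / sqrt(1 + 152.890653) = 0.0806109
|H|_dB = 20*log10(0.0806109) = -21.87 dB

fc = 0.0865353 Hz; |H(1.07 Hz)| = -21.87 dB


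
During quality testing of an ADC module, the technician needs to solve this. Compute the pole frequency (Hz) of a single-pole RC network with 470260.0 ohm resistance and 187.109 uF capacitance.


Cutoff frequency of a first-order RC filter:
fc = 1 / (2 * pi * R * C)
C = 187.109 uF = 0.000187109 F
fc = 1 / (2 * pi * 470260.0 * 0.000187109)
   = 1 / 552.85671076641
   = 0.001809 Hz

0.001809 Hz


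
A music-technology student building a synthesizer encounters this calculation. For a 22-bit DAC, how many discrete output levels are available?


Number of quantization levels = 2^N
= 2^22
= 4194304

4194304


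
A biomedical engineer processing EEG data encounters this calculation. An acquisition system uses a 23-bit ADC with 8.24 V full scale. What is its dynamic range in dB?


Dynamic range from full-scale to LSB:
V_min = V_max / 2^bits = 8.24 / 2^23
DR = 20 * log10(V_max / V_min)
   = 20 * log10(2^23)
   = 20 * 23 * log10(2)
   = 138.47 dB

138.47 dB


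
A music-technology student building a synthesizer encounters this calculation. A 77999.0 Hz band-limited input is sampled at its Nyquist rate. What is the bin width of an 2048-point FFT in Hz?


Step 1 — Nyquist sampling rate:
fs = 2 * fmax = 2 * 77999.0 = 155998.0 Hz

Step 2 — DFT bin spacing:
df = fs / N = 155998.0 / 2048 = 76.1709 Hz

76.1709 Hz


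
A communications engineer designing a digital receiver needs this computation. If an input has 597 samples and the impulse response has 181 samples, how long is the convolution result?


Linear convolution output length:
L = N + M - 1
  = 597 + 181 - 1
  = 777 samples

777


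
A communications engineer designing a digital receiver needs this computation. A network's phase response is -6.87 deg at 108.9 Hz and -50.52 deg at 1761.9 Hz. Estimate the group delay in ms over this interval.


Group delay from phase difference:
tau = -d(phi)/d(omega)
d(phi) = -43.65 deg = -0.761836 rad
d(omega) = 2*pi*(1761.9 - 108.9) = 10386.1053 rad/s
tau = -(-0.761836) / 10386.1053
    = 0.0734 ms

0.0734 ms


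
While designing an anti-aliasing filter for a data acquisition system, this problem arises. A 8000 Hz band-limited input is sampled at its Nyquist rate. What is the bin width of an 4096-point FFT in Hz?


Step 1 — Nyquist sampling rate:
fs = 2 * fmax = 2 * 8000 = 16000 Hz

Step 2 — DFT bin spacing:
df = fs / N = 16000 / 4096 = 3.9062 Hz

3.9062 Hz


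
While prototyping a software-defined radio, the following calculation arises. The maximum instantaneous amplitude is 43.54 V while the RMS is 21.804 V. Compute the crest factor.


Crest factor is the ratio of peak to RMS:
CF = V_peak / V_rms
   = 43.54 / 21.804
   = 1.9969

1.9969


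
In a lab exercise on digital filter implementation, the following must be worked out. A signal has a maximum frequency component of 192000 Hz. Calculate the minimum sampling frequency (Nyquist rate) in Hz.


The Nyquist rate is twice the maximum frequency component.
fs_min = 2 * fmax
      = 2 * 192000
      = 384000 Hz

384000


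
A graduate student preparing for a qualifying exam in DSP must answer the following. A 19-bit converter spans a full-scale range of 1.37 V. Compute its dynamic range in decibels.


Dynamic range from full-scale to LSB:
V_min = V_max / 2^bits = 1.37 / 2^19
DR = 20 * log10(V_max / V_min)
   = 20 * log10(2^19)
   = 20 * 19 * log10(2)
   = 114.39 dB

114.39 dB


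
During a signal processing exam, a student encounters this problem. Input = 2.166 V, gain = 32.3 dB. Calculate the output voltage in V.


Output voltage from dB gain:
V_out = V_in * 10^(gain_dB / 20)
      = 2.166 * 10^(32.3 / 20)
      = 2.166 * 41.209752
      = 89.2603 V

89.2603 V


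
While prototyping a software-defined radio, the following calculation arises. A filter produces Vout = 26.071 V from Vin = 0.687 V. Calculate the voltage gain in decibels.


Voltage gain in dB:
G = 20 * log10(Vout / Vin)
  = 20 * log10(26.071 / 0.687)
  = 20 * log10(37.949054)
  = 20 * 1.579201
  = 31.58 dB

31.58 dB


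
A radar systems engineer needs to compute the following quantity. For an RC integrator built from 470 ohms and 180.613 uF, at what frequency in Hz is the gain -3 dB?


Cutoff frequency of a first-order RC filter:
fc = 1 / (2 * pi * R * C)
C = 180.613 uF = 0.000180613 F
fc = 1 / (2 * pi * 470 * 0.000180613)
   = 1 / 0.53336772550624
   = 1.874879 Hz

1.874879 Hz


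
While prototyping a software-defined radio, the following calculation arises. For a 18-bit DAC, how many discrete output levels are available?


Number of quantization levels = 2^N
= 2^18
= 262144

262144


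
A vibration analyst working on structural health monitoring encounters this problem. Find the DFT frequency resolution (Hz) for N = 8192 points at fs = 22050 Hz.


DFT frequency resolution:
df = fs / N
   = 22050 / 8192
   = 2.6917 Hz

2.6917 Hz


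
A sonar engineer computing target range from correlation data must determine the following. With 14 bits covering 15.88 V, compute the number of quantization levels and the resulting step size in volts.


Step 1 — number of quantization levels:
L = 2^N = 2^14 = 16384

Step 2 — LSB step size:
delta = Vfs / L
      = 15.88 / 16384
      = 0.00096924 V

Levels = 16384; step size = 0.00096924 V


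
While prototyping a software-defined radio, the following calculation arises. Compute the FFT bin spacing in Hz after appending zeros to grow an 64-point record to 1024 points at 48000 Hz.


Frequency resolution after zero-padding:
N_padded = 64 * 16 = 1024
df = fs / N_padded
   = 48000 / 1024
   = 46.875 Hz

46.875 Hz


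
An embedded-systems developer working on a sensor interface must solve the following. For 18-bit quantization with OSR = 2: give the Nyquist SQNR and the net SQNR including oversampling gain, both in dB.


Step 1 — baseline SQNR at Nyquist:
SQNR_base = 6.02*N + 1.76
          = 6.02*18 + 1.76
          = 110.12 dB

Step 2 — oversampling processing gain:
G = 10*log10(OSR) = 10*log10(2) = 3.01 dB

Step 3 — total:
SQNR_total = 110.12 + 3.01 = 113.13 dB

Base SQNR = 110.12 dB; oversampled SQNR = 113.13 dB


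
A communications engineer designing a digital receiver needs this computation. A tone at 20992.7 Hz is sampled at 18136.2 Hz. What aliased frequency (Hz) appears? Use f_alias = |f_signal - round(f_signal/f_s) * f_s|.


Compute the nearest integer multiple of fs to the signal:
n = round(20992.7 / 18136.2) = 1
f_alias = |20992.7 - 1 * 18136.2|
        = |20992.7 - 18136.2|
        = 2856.5 Hz

2856.5


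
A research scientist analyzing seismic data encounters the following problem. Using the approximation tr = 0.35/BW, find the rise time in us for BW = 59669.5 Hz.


Rise time from bandwidth relationship:
tr = 0.35 / BW
   = 0.35 / 59669.5
   = 5.865643252e-06 s
   = 5.8656 us

5.8656 us


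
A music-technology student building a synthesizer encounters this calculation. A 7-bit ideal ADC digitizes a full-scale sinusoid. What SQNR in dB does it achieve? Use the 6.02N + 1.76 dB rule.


Theoretical SNR for a full-scale sinusoid:
SNR = 6.02 * N + 1.76
    = 6.02 * 7 + 1.76
    = 42.14 + 1.76
    = 43.9 dB

43.9 dB


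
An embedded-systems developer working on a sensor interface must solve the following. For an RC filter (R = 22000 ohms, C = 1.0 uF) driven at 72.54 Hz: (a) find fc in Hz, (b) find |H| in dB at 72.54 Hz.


Step 1 — cutoff frequency:
fc = 1 / (2*pi*R*C)
C = 1.0 uF = 1e-06 F
fc = 1 / (2*pi*22000*1e-06)
   = 7.23432 Hz

Step 2 — magnitude at f = 72.54 Hz:
|H(f)| = 1 / sqrt(1 + (f/fc)^2)
f/fc = 72.54 / 7.23432 = 10.027204
|H| = 1 / sqrt(1 + 100.54482) = 0.0992364
|H|_dB = 20*log10(0.0992364) = -20.07 dB

fc = 7.23432 Hz; |H(72.54 Hz)| = -20.07 dB


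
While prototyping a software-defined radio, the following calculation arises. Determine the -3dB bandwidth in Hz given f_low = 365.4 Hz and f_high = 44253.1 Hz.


Bandwidth is the difference of -3dB frequencies:
BW = f_high - f_low
   = 44253.1 - 365.4
   = 43887.7 Hz

43887.7 Hz


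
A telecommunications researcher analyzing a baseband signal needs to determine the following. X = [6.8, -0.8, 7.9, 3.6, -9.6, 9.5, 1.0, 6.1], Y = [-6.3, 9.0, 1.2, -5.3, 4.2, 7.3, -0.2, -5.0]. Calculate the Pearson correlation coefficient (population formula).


Pearson correlation coefficient (population):
r = cov(X,Y) / (std(X) * std(Y))
Mean X = 3.0625, Mean Y = 0.6125
Cov(X,Y) = -9.539531
Std(X) = 5.786177, Std(Y) = 5.513492
r = -0.299

-0.299


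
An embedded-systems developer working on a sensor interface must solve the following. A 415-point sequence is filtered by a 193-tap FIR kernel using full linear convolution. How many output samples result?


Linear convolution output length:
L = N + M - 1
  = 415 + 193 - 1
  = 607 samples

607


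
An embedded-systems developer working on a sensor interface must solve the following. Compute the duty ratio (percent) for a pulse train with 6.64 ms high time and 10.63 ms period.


Duty cycle as a percentage:
DC = (t_on / T) * 100
   = (6.64 / 10.63) * 100
   = 0.624647 * 100
   = 62.46 %

62.46 %


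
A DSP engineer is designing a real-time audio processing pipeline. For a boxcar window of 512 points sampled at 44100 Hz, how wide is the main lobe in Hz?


Main lobe width for a rectangular window:
Width = 2 * fs / N
      = 2 * 44100 / 512
      = 88200 / 512
      = 172.266 Hz

172.266 Hz


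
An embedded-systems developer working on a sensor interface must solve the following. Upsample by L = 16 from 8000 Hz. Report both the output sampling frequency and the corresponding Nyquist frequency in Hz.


Step 1 — output sample rate after interpolation by L:
fs_out = L * fs_in = 16 * 8000 = 128000 Hz

Step 2 — Nyquist frequency of the output stream:
f_Nyq = fs_out / 2 = 128000 / 2 = 64000.0 Hz

fs_out = 128000 Hz; f_Nyquist = 64000.0 Hz


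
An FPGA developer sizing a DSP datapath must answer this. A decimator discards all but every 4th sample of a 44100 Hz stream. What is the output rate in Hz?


Decimation reduces the sample rate:
fs_out = fs_in / M
       = 44100 / 4
       = 11025.0 Hz

11025.0 Hz


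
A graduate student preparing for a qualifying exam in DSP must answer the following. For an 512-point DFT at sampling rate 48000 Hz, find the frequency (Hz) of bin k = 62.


Frequency of DFT bin k:
f_k = k * fs / N
    = 62 * 48000 / 512
    = 2976000 / 512
    = 5812.5 Hz

5812.5 Hz


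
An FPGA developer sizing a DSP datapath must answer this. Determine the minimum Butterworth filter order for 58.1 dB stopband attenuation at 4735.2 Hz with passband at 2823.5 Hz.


Butterworth filter order formula:
n = log10(10^(A/10) - 1) / (2 * log10(f_stop/f_pass))
10^(58.1/10) - 1 = 645653.229
f_stop/f_pass = 4735.2 / 2823.5 = 1.6771
n = 12.937 -> ceil = 13

13


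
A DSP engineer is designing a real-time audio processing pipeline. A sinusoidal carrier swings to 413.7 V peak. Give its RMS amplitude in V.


RMS voltage for a sinusoidal waveform:
V_rms = V_peak / sqrt(2)
      = 413.7 / 1.414214
      = 292.53 V

292.53 V


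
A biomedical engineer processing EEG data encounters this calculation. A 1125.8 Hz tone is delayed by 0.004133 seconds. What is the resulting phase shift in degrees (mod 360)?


Phase shift from frequency and time delay:
phi = 360 * f * t_delay
    = 360 * 1125.8 * 0.004133
    = 1675.06 degrees
    mod 360 = 235.06 degrees

235.06 degrees


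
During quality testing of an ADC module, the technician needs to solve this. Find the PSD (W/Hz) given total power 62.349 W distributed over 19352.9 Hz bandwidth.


Power spectral density:
PSD = P / BW
    = 62.349 / 19352.9
    = 0.00322169 W/Hz

0.00322169 W/Hz


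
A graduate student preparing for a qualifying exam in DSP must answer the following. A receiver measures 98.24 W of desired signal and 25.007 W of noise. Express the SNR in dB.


SNR in decibels:
SNR = 10 * log10(Ps / Pn)
    = 10 * log10(98.24 / 25.007)
    = 10 * log10(3.9285)
    = 10 * 0.5942
    = 5.94 dB

5.94 dB


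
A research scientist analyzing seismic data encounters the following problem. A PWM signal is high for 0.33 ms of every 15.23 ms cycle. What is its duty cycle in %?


Duty cycle as a percentage:
DC = (t_on / T) * 100
   = (0.33 / 15.23) * 100
   = 0.021668 * 100
   = 2.17 %

2.17 %


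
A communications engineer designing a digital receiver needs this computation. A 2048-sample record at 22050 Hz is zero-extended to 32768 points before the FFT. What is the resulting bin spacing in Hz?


Frequency resolution after zero-padding:
N_padded = 2048 * 16 = 32768
df = fs / N_padded
   = 22050 / 32768
   = 0.6729 Hz

0.6729 Hz


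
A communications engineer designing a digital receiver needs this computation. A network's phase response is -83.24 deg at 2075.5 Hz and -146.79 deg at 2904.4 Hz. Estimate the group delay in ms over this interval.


Group delay from phase difference:
tau = -d(phi)/d(omega)
d(phi) = -63.55 deg = -1.109157 rad
d(omega) = 2*pi*(2904.4 - 2075.5) = 5208.1323 rad/s
tau = -(-1.109157) / 5208.1323
    = 0.213 ms

0.213 ms


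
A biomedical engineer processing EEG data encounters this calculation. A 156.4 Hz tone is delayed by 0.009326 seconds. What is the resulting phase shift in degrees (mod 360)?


Phase shift from frequency and time delay:
phi = 360 * f * t_delay
    = 360 * 156.4 * 0.009326
    = 525.09 degrees
    mod 360 = 165.09 degrees

165.09 degrees


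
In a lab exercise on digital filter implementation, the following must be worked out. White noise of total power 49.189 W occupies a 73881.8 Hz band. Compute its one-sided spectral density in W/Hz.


Power spectral density:
PSD = P / BW
    = 49.189 / 73881.8
    = 0.00066578 W/Hz

0.00066578 W/Hz


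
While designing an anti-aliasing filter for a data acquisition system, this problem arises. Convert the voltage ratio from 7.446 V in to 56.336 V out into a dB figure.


Voltage gain in dB:
G = 20 * log10(Vout / Vin)
  = 20 * log10(56.336 / 7.446)
  = 20 * log10(7.565941)
  = 20 * 0.878863
  = 17.58 dB

17.58 dB


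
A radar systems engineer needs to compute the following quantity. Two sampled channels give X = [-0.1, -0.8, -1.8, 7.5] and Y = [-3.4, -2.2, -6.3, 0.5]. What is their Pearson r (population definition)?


Pearson correlation coefficient (population):
r = cov(X,Y) / (std(X) * std(Y))
Mean X = 1.2, Mean Y = -2.85
Cov(X,Y) = 7.7175
Std(X) = 3.68714, Std(Y) = 2.441823
r = 0.8572

0.8572


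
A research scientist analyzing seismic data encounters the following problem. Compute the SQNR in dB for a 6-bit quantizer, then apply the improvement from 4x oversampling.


Step 1 — baseline SQNR at Nyquist:
SQNR_base = 6.02*N + 1.76
          = 6.02*6 + 1.76
          = 37.88 dB

Step 2 — oversampling processing gain:
G = 10*log10(OSR) = 10*log10(4) = 6.02 dB

Step 3 — total:
SQNR_total = 37.88 + 6.02 = 43.9 dB

Base SQNR = 37.88 dB; oversampled SQNR = 43.9 dB


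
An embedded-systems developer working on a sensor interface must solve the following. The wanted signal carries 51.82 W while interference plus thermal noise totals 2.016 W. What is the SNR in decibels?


SNR in decibels:
SNR = 10 * log10(Ps / Pn)
    = 10 * log10(51.82 / 2.016)
    = 10 * log10(25.7044)
    = 10 * 1.41
    = 14.1 dB

14.1 dB


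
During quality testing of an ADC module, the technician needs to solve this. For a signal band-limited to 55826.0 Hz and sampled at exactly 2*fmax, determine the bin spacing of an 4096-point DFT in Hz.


Step 1 — Nyquist sampling rate:
fs = 2 * fmax = 2 * 55826.0 = 111652.0 Hz

Step 2 — DFT bin spacing:
df = fs / N = 111652.0 / 4096 = 27.2588 Hz

27.2588 Hz


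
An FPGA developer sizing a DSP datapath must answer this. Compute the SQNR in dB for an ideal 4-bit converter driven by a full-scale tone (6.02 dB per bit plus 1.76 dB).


Theoretical SNR for a full-scale sinusoid:
SNR = 6.02 * N + 1.76
    = 6.02 * 4 + 1.76
    = 24.08 + 1.76
    = 25.84 dB

25.84 dB


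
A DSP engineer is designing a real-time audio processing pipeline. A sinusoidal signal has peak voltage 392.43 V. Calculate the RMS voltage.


RMS voltage for a sinusoidal waveform:
V_rms = V_peak / sqrt(2)
      = 392.43 / 1.414214
      = 277.49 V

277.49 V


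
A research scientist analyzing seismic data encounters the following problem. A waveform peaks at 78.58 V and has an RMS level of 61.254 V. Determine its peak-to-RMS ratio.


Crest factor is the ratio of peak to RMS:
CF = V_peak / V_rms
   = 78.58 / 61.254
   = 1.2829

1.2829


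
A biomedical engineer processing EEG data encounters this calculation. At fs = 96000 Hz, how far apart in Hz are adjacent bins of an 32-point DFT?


DFT frequency resolution:
df = fs / N
   = 96000 / 32
   = 3000.0 Hz

3000.0 Hz


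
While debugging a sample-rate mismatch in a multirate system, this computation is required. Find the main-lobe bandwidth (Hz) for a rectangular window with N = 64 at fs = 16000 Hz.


Main lobe width for a rectangular window:
Width = 2 * fs / N
      = 2 * 16000 / 64
      = 32000 / 64
      = 500.0 Hz

500.0 Hz


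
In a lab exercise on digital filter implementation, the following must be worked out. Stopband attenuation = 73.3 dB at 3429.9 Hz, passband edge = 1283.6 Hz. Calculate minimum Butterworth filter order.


Butterworth filter order formula:
n = log10(10^(A/10) - 1) / (2 * log10(f_stop/f_pass))
10^(73.3/10) - 1 = 21379619.895
f_stop/f_pass = 3429.9 / 1283.6 = 2.6721
n = 8.5861 -> ceil = 9

9


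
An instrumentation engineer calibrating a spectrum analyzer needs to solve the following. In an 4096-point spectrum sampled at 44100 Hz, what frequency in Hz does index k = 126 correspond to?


Frequency of DFT bin k:
f_k = k * fs / N
    = 126 * 44100 / 4096
    = 5556600 / 4096
    = 1356.592 Hz

1356.592 Hz


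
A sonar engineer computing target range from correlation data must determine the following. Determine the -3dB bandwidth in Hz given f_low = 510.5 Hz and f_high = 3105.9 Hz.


Bandwidth is the difference of -3dB frequencies:
BW = f_high - f_low
   = 3105.9 - 510.5
   = 2595.4 Hz

2595.4 Hz


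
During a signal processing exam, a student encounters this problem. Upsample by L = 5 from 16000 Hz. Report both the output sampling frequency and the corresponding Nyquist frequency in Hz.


Step 1 — output sample rate after interpolation by L:
fs_out = L * fs_in = 5 * 16000 = 80000 Hz

Step 2 — Nyquist frequency of the output stream:
f_Nyq = fs_out / 2 = 80000 / 2 = 40000.0 Hz

fs_out = 80000 Hz; f_Nyquist = 40000.0 Hz


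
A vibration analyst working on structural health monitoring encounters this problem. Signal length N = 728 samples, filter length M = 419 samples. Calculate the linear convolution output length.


Linear convolution output length:
L = N + M - 1
  = 728 + 419 - 1
  = 1146 samples

1146


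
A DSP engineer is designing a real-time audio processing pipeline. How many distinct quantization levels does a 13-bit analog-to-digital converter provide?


Number of quantization levels = 2^N
= 2^13
= 8192

8192


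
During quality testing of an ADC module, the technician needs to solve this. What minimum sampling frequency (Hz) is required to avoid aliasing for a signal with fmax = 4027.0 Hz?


The Nyquist rate is twice the maximum frequency component.
fs_min = 2 * fmax
      = 2 * 4027.0
      = 8054.0 Hz

8054.0


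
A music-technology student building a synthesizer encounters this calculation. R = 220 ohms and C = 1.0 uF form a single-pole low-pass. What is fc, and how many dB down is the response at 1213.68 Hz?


Step 1 — cutoff frequency:
fc = 1 / (2*pi*R*C)
C = 1.0 uF = 1e-06 F
fc = 1 / (2*pi*220*1e-06)
   = 723.432 Hz

Step 2 — magnitude at f = 1213.68 Hz:
|H(f)| = 1 / sqrt(1 + (f/fc)^2)
f/fc = 1213.68 / 723.432 = 1.67767
|H| = 1 / sqrt(1 + 2.814577) = 0.5120081
|H|_dB = 20*log10(0.5120081) = -5.81 dB

fc = 723.432 Hz; |H(1213.68 Hz)| = -5.81 dB


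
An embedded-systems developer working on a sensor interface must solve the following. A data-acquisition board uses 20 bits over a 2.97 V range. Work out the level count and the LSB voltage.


Step 1 — number of quantization levels:
L = 2^N = 2^20 = 1048576

Step 2 — LSB step size:
delta = Vfs / L
      = 2.97 / 1048576
      = 2.83e-06 V

Levels = 1048576; step size = 2.83e-06 V


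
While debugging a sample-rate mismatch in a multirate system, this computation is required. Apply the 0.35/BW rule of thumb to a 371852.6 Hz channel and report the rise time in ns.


Rise time from bandwidth relationship:
tr = 0.35 / BW
   = 0.35 / 371852.6
   = 9.41233166e-07 s
   = 941.2332 ns

941.2332 ns


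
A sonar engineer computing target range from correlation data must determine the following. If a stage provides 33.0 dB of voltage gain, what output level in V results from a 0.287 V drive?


Output voltage from dB gain:
V_out = V_in * 10^(gain_dB / 20)
      = 0.287 * 10^(33.0 / 20)
      = 0.287 * 44.668359
      = 12.8198 V

12.8198 V


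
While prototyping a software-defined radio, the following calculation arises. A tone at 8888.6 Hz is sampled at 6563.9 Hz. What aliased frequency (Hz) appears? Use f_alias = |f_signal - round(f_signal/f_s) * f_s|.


Compute the nearest integer multiple of fs to the signal:
n = round(8888.6 / 6563.9) = 1
f_alias = |8888.6 - 1 * 6563.9|
        = |8888.6 - 6563.9|
        = 2324.7 Hz

2324.7


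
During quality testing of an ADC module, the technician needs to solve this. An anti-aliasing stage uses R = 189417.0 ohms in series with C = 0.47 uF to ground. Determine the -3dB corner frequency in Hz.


Cutoff frequency of a first-order RC filter:
fc = 1 / (2 * pi * R * C)
C = 0.47 uF = 4.7e-07 F
fc = 1 / (2 * pi * 189417.0 * 4.7e-07)
   = 1 / 0.55936679232512
   = 1.787736 Hz

1.787736 Hz


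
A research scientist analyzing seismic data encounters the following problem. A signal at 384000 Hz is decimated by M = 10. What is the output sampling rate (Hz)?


Decimation reduces the sample rate:
fs_out = fs_in / M
       = 384000 / 10
       = 38400.0 Hz

38400.0 Hz


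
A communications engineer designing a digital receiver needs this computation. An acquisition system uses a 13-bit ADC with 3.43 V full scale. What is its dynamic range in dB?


Dynamic range from full-scale to LSB:
V_min = V_max / 2^bits = 3.43 / 2^13
DR = 20 * log10(V_max / V_min)
   = 20 * log10(2^13)
   = 20 * 13 * log10(2)
   = 78.27 dB

78.27 dB


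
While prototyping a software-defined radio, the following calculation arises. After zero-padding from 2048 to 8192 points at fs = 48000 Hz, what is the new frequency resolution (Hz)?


Frequency resolution after zero-padding:
N_padded = 2048 * 4 = 8192
df = fs / N_padded
   = 48000 / 8192
   = 5.8594 Hz

5.8594 Hz


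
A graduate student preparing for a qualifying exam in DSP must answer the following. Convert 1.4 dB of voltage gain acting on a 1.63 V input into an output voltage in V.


Output voltage from dB gain:
V_out = V_in * 10^(gain_dB / 20)
      = 1.63 * 10^(1.4 / 20)
      = 1.63 * 1.174898
      = 1.9151 V

1.9151 V


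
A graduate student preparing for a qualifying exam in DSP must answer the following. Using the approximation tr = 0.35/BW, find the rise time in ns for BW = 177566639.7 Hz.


Rise time from bandwidth relationship:
tr = 0.35 / BW
   = 0.35 / 177566639.7
   = 1.97109097e-09 s
   = 1.9711 ns

1.9711 ns


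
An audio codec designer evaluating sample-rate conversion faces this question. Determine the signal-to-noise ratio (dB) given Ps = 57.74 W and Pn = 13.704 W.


SNR in decibels:
SNR = 10 * log10(Ps / Pn)
    = 10 * log10(57.74 / 13.704)
    = 10 * log10(4.2134)
    = 10 * 0.6246
    = 6.25 dB

6.25 dB


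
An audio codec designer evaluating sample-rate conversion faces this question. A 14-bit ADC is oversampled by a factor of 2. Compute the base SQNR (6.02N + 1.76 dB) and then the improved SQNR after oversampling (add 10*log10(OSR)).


Step 1 — baseline SQNR at Nyquist:
SQNR_base = 6.02*N + 1.76
          = 6.02*14 + 1.76
          = 86.04 dB

Step 2 — oversampling processing gain:
G = 10*log10(OSR) = 10*log10(2) = 3.01 dB

Step 3 — total:
SQNR_total = 86.04 + 3.01 = 89.05 dB

Base SQNR = 86.04 dB; oversampled SQNR = 89.05 dB


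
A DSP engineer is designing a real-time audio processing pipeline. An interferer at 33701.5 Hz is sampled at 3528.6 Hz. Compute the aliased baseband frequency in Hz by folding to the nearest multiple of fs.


Compute the nearest integer multiple of fs to the signal:
n = round(33701.5 / 3528.6) = 10
f_alias = |33701.5 - 10 * 3528.6|
        = |33701.5 - 35286.0|
        = 1584.5 Hz

1584.5


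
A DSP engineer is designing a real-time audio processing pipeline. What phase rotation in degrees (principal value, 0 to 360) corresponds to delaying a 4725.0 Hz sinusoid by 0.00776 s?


Phase shift from frequency and time delay:
phi = 360 * f * t_delay
    = 360 * 4725.0 * 0.00776
    = 13199.76 degrees
    mod 360 = 239.76 degrees

239.76 degrees


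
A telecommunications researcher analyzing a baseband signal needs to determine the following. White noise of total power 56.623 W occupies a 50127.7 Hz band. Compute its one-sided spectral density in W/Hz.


Power spectral density:
PSD = P / BW
    = 56.623 / 50127.7
    = 0.00112958 W/Hz

0.00112958 W/Hz


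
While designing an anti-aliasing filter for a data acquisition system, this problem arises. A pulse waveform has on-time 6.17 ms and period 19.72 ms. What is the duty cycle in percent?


Duty cycle as a percentage:
DC = (t_on / T) * 100
   = (6.17 / 19.72) * 100
   = 0.31288 * 100
   = 31.29 %

31.29 %


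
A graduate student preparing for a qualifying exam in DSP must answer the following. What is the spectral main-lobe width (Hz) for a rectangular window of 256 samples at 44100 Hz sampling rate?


Main lobe width for a rectangular window:
Width = 2 * fs / N
      = 2 * 44100 / 256
      = 88200 / 256
      = 344.531 Hz

344.531 Hz


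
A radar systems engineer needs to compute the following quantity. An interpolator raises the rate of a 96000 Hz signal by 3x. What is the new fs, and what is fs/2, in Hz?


Step 1 — output sample rate after interpolation by L:
fs_out = L * fs_in = 3 * 96000 = 288000 Hz

Step 2 — Nyquist frequency of the output stream:
f_Nyq = fs_out / 2 = 288000 / 2 = 144000.0 Hz

fs_out = 288000 Hz; f_Nyquist = 144000.0 Hz


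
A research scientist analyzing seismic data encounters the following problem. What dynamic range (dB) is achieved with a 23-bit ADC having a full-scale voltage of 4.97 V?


Dynamic range from full-scale to LSB:
V_min = V_max / 2^bits = 4.97 / 2^23
DR = 20 * log10(V_max / V_min)
   = 20 * log10(2^23)
   = 20 * 23 * log10(2)
   = 138.47 dB

138.47 dB


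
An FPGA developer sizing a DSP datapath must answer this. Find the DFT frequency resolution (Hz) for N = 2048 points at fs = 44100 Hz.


DFT frequency resolution:
df = fs / N
   = 44100 / 2048
   = 21.5332 Hz

21.5332 Hz


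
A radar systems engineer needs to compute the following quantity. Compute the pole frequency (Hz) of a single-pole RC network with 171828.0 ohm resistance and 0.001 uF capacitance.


Cutoff frequency of a first-order RC filter:
fc = 1 / (2 * pi * R * C)
C = 0.001 uF = 1e-09 F
fc = 1 / (2 * pi * 171828.0 * 1e-09)
   = 1 / 0.0010796271649621
   = 926.245682 Hz

926.245682 Hz


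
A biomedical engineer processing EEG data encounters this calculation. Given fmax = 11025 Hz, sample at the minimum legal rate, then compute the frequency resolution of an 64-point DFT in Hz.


Step 1 — Nyquist sampling rate:
fs = 2 * fmax = 2 * 11025 = 22050 Hz

Step 2 — DFT bin spacing:
df = fs / N = 22050 / 64 = 344.5312 Hz

344.5312 Hz


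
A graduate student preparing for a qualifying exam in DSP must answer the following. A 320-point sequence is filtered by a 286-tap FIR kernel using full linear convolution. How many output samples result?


Linear convolution output length:
L = N + M - 1
  = 320 + 286 - 1
  = 605 samples

605


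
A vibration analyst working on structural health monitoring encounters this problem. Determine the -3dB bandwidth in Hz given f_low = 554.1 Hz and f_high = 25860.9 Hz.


Bandwidth is the difference of -3dB frequencies:
BW = f_high - f_low
   = 25860.9 - 554.1
   = 25306.8 Hz

25306.8 Hz


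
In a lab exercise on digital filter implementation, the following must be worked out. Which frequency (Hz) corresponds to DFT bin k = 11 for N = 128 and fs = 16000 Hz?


Frequency of DFT bin k:
f_k = k * fs / N
    = 11 * 16000 / 128
    = 176000 / 128
    = 1375.0 Hz

1375.0 Hz


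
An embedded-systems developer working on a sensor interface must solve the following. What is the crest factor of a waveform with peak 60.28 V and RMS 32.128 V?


Crest factor is the ratio of peak to RMS:
CF = V_peak / V_rms
   = 60.28 / 32.128
   = 1.8762

1.8762


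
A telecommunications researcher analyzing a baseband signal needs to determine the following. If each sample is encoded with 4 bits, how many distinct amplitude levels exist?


Number of quantization levels = 2^N
= 2^4
= 16

16


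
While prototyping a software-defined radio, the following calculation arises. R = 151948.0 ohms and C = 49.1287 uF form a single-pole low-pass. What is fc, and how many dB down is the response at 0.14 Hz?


Step 1 — cutoff frequency:
fc = 1 / (2*pi*R*C)
C = 49.1287 uF = 4.91287e-05 F
fc = 1 / (2*pi*151948.0*4.91287e-05)
   = 0.0213201 Hz

Step 2 — magnitude at f = 0.14 Hz:
|H(f)| = 1 / sqrt(1 + (f/fc)^2)
f/fc = 0.14 / 0.0213201 = 6.566573
|H| = 1 / sqrt(1 + 43.119881) = 0.1505507
|H|_dB = 20*log10(0.1505507) = -16.45 dB

fc = 0.0213201 Hz; |H(0.14 Hz)| = -16.45 dB


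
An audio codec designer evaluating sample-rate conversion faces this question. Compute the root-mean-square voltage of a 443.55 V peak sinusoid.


RMS voltage for a sinusoidal waveform:
V_rms = V_peak / sqrt(2)
      = 443.55 / 1.414214
      = 313.637 V

313.637 V


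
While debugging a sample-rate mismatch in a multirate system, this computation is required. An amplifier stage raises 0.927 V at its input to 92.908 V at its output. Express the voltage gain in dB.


Voltage gain in dB:
G = 20 * log10(Vout / Vin)
  = 20 * log10(92.908 / 0.927)
  = 20 * log10(100.22438)
  = 20 * 2.000973
  = 40.02 dB

40.02 dB


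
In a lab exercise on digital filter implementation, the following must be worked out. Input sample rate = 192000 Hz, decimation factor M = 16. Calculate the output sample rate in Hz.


Decimation reduces the sample rate:
fs_out = fs_in / M
       = 192000 / 16
       = 12000.0 Hz

12000.0 Hz


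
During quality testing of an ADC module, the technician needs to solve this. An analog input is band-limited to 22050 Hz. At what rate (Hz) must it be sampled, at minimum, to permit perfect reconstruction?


The Nyquist rate is twice the maximum frequency component.
fs_min = 2 * fmax
      = 2 * 22050
      = 44100 Hz

44100


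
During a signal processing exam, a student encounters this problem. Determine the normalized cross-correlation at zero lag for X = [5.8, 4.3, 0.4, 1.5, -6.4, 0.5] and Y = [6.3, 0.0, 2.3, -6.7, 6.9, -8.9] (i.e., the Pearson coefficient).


Pearson correlation coefficient (population):
r = cov(X,Y) / (std(X) * std(Y))
Mean X = 1.0167, Mean Y = -0.0167
Cov(X,Y) = -3.516389
Std(X) = 3.863253, Std(Y) = 6.009553
r = -0.1515

-0.1515


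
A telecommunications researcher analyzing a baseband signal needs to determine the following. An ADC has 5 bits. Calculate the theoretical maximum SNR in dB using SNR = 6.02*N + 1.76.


Theoretical SNR for a full-scale sinusoid:
SNR = 6.02 * N + 1.76
    = 6.02 * 5 + 1.76
    = 30.1 + 1.76
    = 31.86 dB

31.86 dB


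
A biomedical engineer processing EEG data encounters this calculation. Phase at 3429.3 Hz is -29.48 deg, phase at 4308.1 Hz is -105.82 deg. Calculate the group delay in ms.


Group delay from phase difference:
tau = -d(phi)/d(omega)
d(phi) = -76.34 deg = -1.332384 rad
d(omega) = 2*pi*(4308.1 - 3429.3) = 5521.6632 rad/s
tau = -(-1.332384) / 5521.6632
    = 0.2413 ms

0.2413 ms


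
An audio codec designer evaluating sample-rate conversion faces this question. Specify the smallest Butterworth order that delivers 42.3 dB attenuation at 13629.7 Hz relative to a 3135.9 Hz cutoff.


Butterworth filter order formula:
n = log10(10^(A/10) - 1) / (2 * log10(f_stop/f_pass))
10^(42.3/10) - 1 = 16981.4365
f_stop/f_pass = 13629.7 / 3135.9 = 4.3463
n = 3.3144 -> ceil = 4

4


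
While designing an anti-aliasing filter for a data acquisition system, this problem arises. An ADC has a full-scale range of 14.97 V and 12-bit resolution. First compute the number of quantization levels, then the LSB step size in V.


Step 1 — number of quantization levels:
L = 2^N = 2^12 = 4096

Step 2 — LSB step size:
delta = Vfs / L
      = 14.97 / 4096
      = 0.00365479 V

Levels = 4096; step size = 0.00365479 V


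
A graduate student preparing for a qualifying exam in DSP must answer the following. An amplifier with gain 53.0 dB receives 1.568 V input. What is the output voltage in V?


Output voltage from dB gain:
V_out = V_in * 10^(gain_dB / 20)
      = 1.568 * 10^(53.0 / 20)
      = 1.568 * 446.683592
      = 700.3999 V

700.3999 V


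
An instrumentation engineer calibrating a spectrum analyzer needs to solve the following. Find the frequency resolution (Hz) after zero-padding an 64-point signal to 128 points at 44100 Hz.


Frequency resolution after zero-padding:
N_padded = 64 * 2 = 128
df = fs / N_padded
   = 44100 / 128
   = 344.5312 Hz

344.5312 Hz


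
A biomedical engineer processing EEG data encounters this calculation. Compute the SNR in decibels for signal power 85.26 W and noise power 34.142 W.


SNR in decibels:
SNR = 10 * log10(Ps / Pn)
    = 10 * log10(85.26 / 34.142)
    = 10 * log10(2.4972)
    = 10 * 0.3975
    = 3.97 dB

3.97 dB


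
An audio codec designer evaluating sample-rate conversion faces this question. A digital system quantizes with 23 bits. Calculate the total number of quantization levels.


Number of quantization levels = 2^N
= 2^23
= 8388608

8388608


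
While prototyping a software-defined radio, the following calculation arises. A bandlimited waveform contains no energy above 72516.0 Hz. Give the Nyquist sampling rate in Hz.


The Nyquist rate is twice the maximum frequency component.
fs_min = 2 * fmax
      = 2 * 72516.0
      = 145032.0 Hz

145032.0


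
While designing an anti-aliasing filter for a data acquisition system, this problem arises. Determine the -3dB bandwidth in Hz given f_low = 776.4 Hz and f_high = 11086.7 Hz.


Bandwidth is the difference of -3dB frequencies:
BW = f_high - f_low
   = 11086.7 - 776.4
   = 10310.3 Hz

10310.3 Hz


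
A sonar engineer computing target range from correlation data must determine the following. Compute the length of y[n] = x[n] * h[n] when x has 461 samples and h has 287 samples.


Linear convolution output length:
L = N + M - 1
  = 461 + 287 - 1
  = 747 samples

747


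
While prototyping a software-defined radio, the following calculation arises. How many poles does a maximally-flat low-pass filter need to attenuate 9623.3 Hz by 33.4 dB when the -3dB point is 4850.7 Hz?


Butterworth filter order formula:
n = log10(10^(A/10) - 1) / (2 * log10(f_stop/f_pass))
10^(33.4/10) - 1 = 2186.7616
f_stop/f_pass = 9623.3 / 4850.7 = 1.9839
n = 5.6127 -> ceil = 6

6


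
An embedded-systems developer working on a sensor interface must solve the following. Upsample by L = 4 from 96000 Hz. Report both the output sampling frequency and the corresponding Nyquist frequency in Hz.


Step 1 — output sample rate after interpolation by L:
fs_out = L * fs_in = 4 * 96000 = 384000 Hz

Step 2 — Nyquist frequency of the output stream:
f_Nyq = fs_out / 2 = 384000 / 2 = 192000.0 Hz

fs_out = 384000 Hz; f_Nyquist = 192000.0 Hz


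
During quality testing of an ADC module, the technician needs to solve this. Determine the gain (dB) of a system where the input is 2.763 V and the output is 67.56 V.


Voltage gain in dB:
G = 20 * log10(Vout / Vin)
  = 20 * log10(67.56 / 2.763)
  = 20 * log10(24.451683)
  = 20 * 1.388309
  = 27.77 dB

27.77 dB
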